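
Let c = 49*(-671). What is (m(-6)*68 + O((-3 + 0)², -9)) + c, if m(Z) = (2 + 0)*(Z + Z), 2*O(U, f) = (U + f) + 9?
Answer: -69013/2 ≈ -34507.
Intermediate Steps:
O(U, f) = 9/2 + U/2 + f/2 (O(U, f) = ((U + f) + 9)/2 = (9 + U + f)/2 = 9/2 + U/2 + f/2)
m(Z) = 4*Z (m(Z) = 2*(2*Z) = 4*Z)
c = -32879
(m(-6)*68 + O((-3 + 0)², -9)) + c = ((4*(-6))*68 + (9/2 + (-3 + 0)²/2 + (½)*(-9))) - 32879 = (-24*68 + (9/2 + (½)*(-3)² - 9/2)) - 32879 = (-1632 + (9/2 + (½)*9 - 9/2)) - 32879 = (-1632 + (9/2 + 9/2 - 9/2)) - 32879 = (-1632 + 9/2) - 32879 = -3255/2 - 32879 = -69013/2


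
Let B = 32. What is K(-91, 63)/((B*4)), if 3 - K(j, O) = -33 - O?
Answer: 99/128 ≈ 0.77344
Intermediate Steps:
K(j, O) = 36 + O (K(j, O) = 3 - (-33 - O) = 3 + (33 + O) = 36 + O)
K(-91, 63)/((B*4)) = (36 + 63)/((32*4)) = 99/128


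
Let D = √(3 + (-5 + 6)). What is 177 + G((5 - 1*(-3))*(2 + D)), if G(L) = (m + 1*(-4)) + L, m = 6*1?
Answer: 211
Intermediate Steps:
D = 2 (D = √(3 + 1) = √4 = 2)
m = 6
G(L) = 2 + L (G(L) = (6 + 1*(-4)) + L = (6 - 4) + L = 2 + L)
177 + G((5 - 1*(-3))*(2 + D)) = 177 + (2 + (5 - 1*(-3))*(2 + 2)) = 177 + (2 + (5 + 3)*4) = 177 + (2 + 8*4) = 177 + (2 + 32) = 177 + 34 = 211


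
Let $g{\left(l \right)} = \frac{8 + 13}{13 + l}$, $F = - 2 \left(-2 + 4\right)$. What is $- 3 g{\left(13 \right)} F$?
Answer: $\frac{126}{13} \approx 9.6923$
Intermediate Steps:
$F = -4$ ($F = \left(-2\right) 2 = -4$)
$g{\left(l \right)} = \frac{21}{13 + l}$
$- 3 g{\left(13 \right)} F = - 3 \frac{21}{13 + 13} \left(-4\right) = - 3 \cdot \frac{21}{26} \left(-4\right) = - 3 \cdot 21 \cdot \frac{1}{26} \left(-4\right) = \left(-3\right) \frac{21}{26} \left(-4\right) = \left(- \frac{63}{26}\right) \left(-4\right) = \frac{126}{13}$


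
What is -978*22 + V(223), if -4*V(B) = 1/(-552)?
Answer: -47507327/2208 ≈ -21516.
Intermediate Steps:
V(B) = 1/2208 (V(B) = -¼/(-552) = -¼*(-1/552) = 1/2208)
-978*22 + V(223) = -978*22 + 1/2208 = -21516 + 1/2208 = -47507327/2208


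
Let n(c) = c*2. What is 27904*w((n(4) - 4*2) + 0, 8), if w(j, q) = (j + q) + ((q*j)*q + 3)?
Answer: 306944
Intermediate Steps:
n(c) = 2*c
w(j, q) = 3 + j + q + j*q**2 (w(j, q) = (j + q) + ((j*q)*q + 3) = (j + q) + (j*q**2 + 3) = (j + q) + (3 + j*q**2) = 3 + j + q + j*q**2)
27904*w((n(4) - 4*2) + 0, 8) = 27904*(3 + ((2*4 - 4*2) + 0) + 8 + ((2*4 - 4*2) + 0)*8**2) = 27904*(3 + ((8 - 8) + 0) + 8 + ((8 - 8) + 0)*64) = 27904*(3 + (0 + 0) + 8 + (0 + 0)*64) = 27904*(3 + 0 + 8 + 0*64) = 27904*(3 + 0 + 8 + 0) = 27904*11 = 306944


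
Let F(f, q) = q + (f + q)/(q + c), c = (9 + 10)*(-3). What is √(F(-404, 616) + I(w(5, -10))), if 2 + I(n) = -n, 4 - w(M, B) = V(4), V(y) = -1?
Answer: √190419437/559 ≈ 24.686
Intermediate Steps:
w(M, B) = 5 (w(M, B) = 4 - 1*(-1) = 4 + 1 = 5)
c = -57 (c = 19*(-3) = -57)
F(f, q) = q + (f + q)/(-57 + q) (F(f, q) = q + (f + q)/(q - 57) = q + (f + q)/(-57 + q))
I(n) = -2 - n
√(F(-404, 616) + I(w(5, -10))) = √((-404 + 616² - 56*616)/(-57 + 616) + (-2 - 1*5)) = √((-404 + 379456 - 34496)/559 + (-2 - 5)) = √((1/559)*344556 - 7) = √(344556/559 - 7) = √(340643/559) = √190419437/559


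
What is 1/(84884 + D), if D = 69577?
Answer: 1/154461 ≈ 6.4741e-6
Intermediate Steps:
1/(84884 + D) = 1/(84884 + 69577) = 1/154461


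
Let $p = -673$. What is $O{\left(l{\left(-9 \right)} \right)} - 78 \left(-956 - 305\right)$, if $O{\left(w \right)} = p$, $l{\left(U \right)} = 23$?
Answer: $97685$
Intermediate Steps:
$O{\left(w \right)} = -673$
$O{\left(l{\left(-9 \right)} \right)} - 78 \left(-956 - 305\right) = -673 - 78 \left(-956 - 305\right) = -673 - -98358 = -673 + 98358 = 97685$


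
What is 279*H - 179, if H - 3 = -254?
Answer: -70208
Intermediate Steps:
H = -251 (H = 3 - 254 = -251)
279*H - 179 = 279*(-251) - 179 = -70029 - 179 = -70208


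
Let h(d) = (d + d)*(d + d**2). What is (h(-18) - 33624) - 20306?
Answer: -64946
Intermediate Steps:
h(d) = 2*d*(d + d**2) (h(d) = (2*d)*(d + d**2) = 2*d*(d + d**2))
(h(-18) - 33624) - 20306 = (2*(-18)**2*(1 - 18) - 33624) - 20306 = (2*324*(-17) - 33624) - 20306 = (-11016 - 33624) - 20306 = -44640 - 20306 = -64946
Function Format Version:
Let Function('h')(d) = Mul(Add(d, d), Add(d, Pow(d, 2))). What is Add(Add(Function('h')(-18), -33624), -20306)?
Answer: -64946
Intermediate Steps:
Function('h')(d) = Mul(2, d, Add(d, Pow(d, 2))) (Function('h')(d) = Mul(Mul(2, d), Add(d, Pow(d, 2))) = Mul(2, d, Add(d, Pow(d, 2))))
Add(Add(Function('h')(-18), -33624), -20306) = Add(Add(Mul(2, Pow(-18, 2), Add(1, -18)), -33624), -20306) = Add(Add(Mul(2, 324, -17), -33624), -20306) = Add(Add(-11016, -33624), -20306) = Add(-44640, -20306) = -64946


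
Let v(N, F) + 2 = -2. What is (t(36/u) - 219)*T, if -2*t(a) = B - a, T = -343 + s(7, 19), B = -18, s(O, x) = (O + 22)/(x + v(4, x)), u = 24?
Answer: 356841/5 ≈ 71368.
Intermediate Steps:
v(N, F) = -4 (v(N, F) = -2 - 2 = -4)
s(O, x) = (22 + O)/(-4 + x) (s(O, x) = (O + 22)/(x - 4) = (22 + O)/(-4 + x))
T = -5116/15 (T = -343 + (22 + 7)/(-4 + 19) = -343 + 29/15 = -5116/15 ≈ -341.07)
t(a) = 9 + a/2 (t(a) = -(-18 - a)/2 = 9 + a/2)
(t(36/u) - 219)*T = ((9 + (36/24)/2) - 219)*(-5116/15) = ((9 + (36*(1/24))/2) - 219)*(-5116/15) = ((9 + (1/2)*(3/2)) - 219)*(-5116/15) = ((9 + 3/4) - 219)*(-5116/15) = (39/4 - 219)*(-5116/15) = -837/4*(-5116/15) = 356841/5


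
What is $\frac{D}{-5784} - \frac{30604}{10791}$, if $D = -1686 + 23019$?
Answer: $- \frac{135739313}{20805048} \approx -6.5243$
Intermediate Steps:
$D = 21333$
$\frac{D}{-5784} - \frac{30604}{10791} = \frac{21333}{-5784} - \frac{30604}{10791} = 21333 \left(- \frac{1}{5784}\right) - \frac{30604}{10791} = - \frac{7111}{1928} - \frac{30604}{10791} = - \frac{135739313}{20805048}$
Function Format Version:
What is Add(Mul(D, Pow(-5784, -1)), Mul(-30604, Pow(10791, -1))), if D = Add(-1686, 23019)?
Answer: Rational(-135739313, 20805048) ≈ -6.5243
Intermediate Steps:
D = 21333
Add(Mul(D, Pow(-5784, -1)), Mul(-30604, Pow(10791, -1))) = Add(Mul(21333, Pow(-5784, -1)), Mul(-30604, Pow(10791, -1))) = Add(Mul(21333, Rational(-1, 5784)), Mul(-30604, Rational(1, 10791))) = Add(Rational(-7111, 1928), Rational(-30604, 10791)) = Rational(-135739313, 20805048)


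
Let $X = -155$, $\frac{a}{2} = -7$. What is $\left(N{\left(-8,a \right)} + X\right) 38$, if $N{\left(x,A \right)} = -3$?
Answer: $-6004$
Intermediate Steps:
$a = -14$ ($a = 2 \left(-7\right) = -14$)
$\left(N{\left(-8,a \right)} + X\right) 38 = \left(-3 - 155\right) 38 = \left(-158\right) 38 = -6004$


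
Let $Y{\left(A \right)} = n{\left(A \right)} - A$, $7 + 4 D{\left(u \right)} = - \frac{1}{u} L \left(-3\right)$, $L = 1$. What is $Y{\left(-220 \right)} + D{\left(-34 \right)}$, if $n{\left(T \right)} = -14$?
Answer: $\frac{27775}{136} \approx 204.23$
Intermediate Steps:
$D{\left(u \right)} = - \frac{7}{4} + \frac{3}{4 u}$ ($D{\left(u \right)} = - \frac{7}{4} + \frac{- \frac{1}{u} 1 \left(-3\right)}{4} = - \frac{7}{4} + \frac{- \frac{1}{u} \left(-3\right)}{4} = - \frac{7}{4} + \frac{3 \frac{1}{u}}{4} = - \frac{7}{4} + \frac{3}{4 u}$)
$Y{\left(A \right)} = -14 - A$
$Y{\left(-220 \right)} + D{\left(-34 \right)} = \left(-14 - -220\right) + \frac{3 - -238}{4 \left(-34\right)} = \left(-14 + 220\right) + \frac{1}{4} \left(- \frac{1}{34}\right) \left(3 + 238\right) = 206 + \frac{1}{4} \left(- \frac{1}{34}\right) 241 = 206 - \frac{241}{136} = \frac{27775}{136}$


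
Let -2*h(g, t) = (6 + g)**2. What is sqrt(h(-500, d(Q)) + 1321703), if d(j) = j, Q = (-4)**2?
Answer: sqrt(1199685) ≈ 1095.3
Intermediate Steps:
Q = 16
h(g, t) = -(6 + g)**2/2
sqrt(h(-500, d(Q)) + 1321703) = sqrt(-(6 - 500)**2/2 + 1321703) = sqrt(-1/2*(-494)**2 + 1321703) = sqrt(-1/2*244036 + 1321703) = sqrt(-122018 + 1321703) = sqrt(1199685)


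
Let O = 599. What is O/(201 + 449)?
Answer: 599/650 ≈ 0.92154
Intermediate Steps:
O/(201 + 449) = 599/(201 + 449) = 599/650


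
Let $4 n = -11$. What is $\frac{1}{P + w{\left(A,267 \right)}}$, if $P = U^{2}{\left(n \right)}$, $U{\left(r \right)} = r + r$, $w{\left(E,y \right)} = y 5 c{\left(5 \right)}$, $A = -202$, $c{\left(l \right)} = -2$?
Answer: $- \frac{4}{10559} \approx -0.00037882$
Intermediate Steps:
$n = - \frac{11}{4}$ ($n = \frac{1}{4} \left(-11\right) = - \frac{11}{4} \approx -2.75$)
$w{\left(E,y \right)} = - 10 y$ ($w{\left(E,y \right)} = y 5 \left(-2\right) = 5 y \left(-2\right) = - 10 y$)
$U{\left(r \right)} = 2 r$
$P = \frac{121}{4}$ ($P = \left(2 \left(- \frac{11}{4}\right)\right)^{2} = \left(- \frac{11}{2}\right)^{2} = \frac{121}{4} \approx 30.25$)
$\frac{1}{P + w{\left(A,267 \right)}} = \frac{1}{\frac{121}{4} - 2670} = \frac{1}{- \frac{10559}{4}} = - \frac{4}{10559}$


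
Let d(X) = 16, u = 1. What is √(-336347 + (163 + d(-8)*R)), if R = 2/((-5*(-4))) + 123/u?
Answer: 52*I*√3090/5 ≈ 578.11*I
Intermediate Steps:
R = 1231/10 (R = 2/((-5*(-4))) + 123/1 = 2/20 + 123*1 = 2*(1/20) + 123 = ⅒ + 123 = 1231/10 ≈ 123.10)
√(-336347 + (163 + d(-8)*R)) = √(-336347 + (163 + 16*(1231/10))) = √(-336347 + (163 + 9848/5)) = √(-336347 + 10663/5) = √(-1671072/5) = 52*I*√3090/5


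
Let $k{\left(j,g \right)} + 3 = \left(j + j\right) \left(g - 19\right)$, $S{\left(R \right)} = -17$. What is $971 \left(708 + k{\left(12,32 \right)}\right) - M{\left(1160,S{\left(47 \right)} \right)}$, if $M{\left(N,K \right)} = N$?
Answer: $986347$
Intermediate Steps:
$k{\left(j,g \right)} = -3 + 2 j \left(-19 + g\right)$ ($k{\left(j,g \right)} = -3 + \left(j + j\right) \left(g - 19\right) = -3 + 2 j \left(-19 + g\right)$)
$971 \left(708 + k{\left(12,32 \right)}\right) - M{\left(1160,S{\left(47 \right)} \right)} = 971 \left(708 - \left(459 - 768\right)\right) - 1160 = 971 \left(708 - -309\right) - 1160 = 971 \left(708 + 309\right) - 1160 = 971 \cdot 1017 - 1160 = 987507 - 1160 = 986347$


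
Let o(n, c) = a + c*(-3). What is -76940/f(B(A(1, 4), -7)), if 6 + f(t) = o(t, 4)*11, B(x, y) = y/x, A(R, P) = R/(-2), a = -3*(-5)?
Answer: -76940/27 ≈ -2849.6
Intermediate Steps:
a = 15
A(R, P) = -R/2 (A(R, P) = R*(-½) = -R/2)
o(n, c) = 15 - 3*c (o(n, c) = 15 + c*(-3) = 15 - 3*c)
f(t) = 27 (f(t) = -6 + (15 - 3*4)*11 = -6 + (15 - 12)*11 = -6 + 3*11 = -6 + 33 = 27)
-76940/f(B(A(1, 4), -7)) = -76940/27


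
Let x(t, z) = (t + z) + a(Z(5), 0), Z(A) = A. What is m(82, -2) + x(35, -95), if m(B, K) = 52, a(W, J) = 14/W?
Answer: -26/5 ≈ -5.2000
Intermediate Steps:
x(t, z) = 14/5 + t + z (x(t, z) = (t + z) + 14/5 = 14/5 + t + z)
m(82, -2) + x(35, -95) = 52 + (14/5 + 35 - 95) = 52 - 286/5 = -26/5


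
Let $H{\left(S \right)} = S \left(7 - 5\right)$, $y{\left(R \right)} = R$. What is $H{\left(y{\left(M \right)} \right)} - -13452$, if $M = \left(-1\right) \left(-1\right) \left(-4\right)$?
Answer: $13444$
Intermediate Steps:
$M = -4$ ($M = 1 \left(-4\right) = -4$)
$H{\left(S \right)} = 2 S$ ($H{\left(S \right)} = S 2 = 2 S$)
$H{\left(y{\left(M \right)} \right)} - -13452 = 2 \left(-4\right) - -13452 = -8 + 13452 = 13444$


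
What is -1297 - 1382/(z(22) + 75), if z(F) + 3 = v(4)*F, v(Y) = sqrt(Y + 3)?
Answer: -607229/449 + 7601*sqrt(7)/449 ≈ -1307.6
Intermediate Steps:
v(Y) = sqrt(3 + Y)
z(F) = -3 + F*sqrt(7) (z(F) = -3 + sqrt(3 + 4)*F = -3 + sqrt(7)*F = -3 + F*sqrt(7))
-1297 - 1382/(z(22) + 75) = -1297 - 1382/((-3 + 22*sqrt(7)) + 75) = -1297 - 1382/(72 + 22*sqrt(7))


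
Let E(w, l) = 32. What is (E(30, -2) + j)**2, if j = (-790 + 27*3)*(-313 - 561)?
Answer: 384025611204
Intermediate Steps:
j = 619666 (j = (-790 + 81)*(-874) = -709*(-874) = 619666)
(E(30, -2) + j)**2 = (32 + 619666)**2 = 619698**2 = 384025611204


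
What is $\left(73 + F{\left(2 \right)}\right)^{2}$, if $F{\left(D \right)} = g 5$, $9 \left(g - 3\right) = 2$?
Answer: $\frac{643204}{81} \approx 7940.8$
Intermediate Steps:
$g = \frac{29}{9}$ ($g = 3 + \frac{1}{9} \cdot 2 = 3 + \frac{2}{9} = \frac{29}{9} \approx 3.2222$)
$F{\left(D \right)} = \frac{145}{9}$ ($F{\left(D \right)} = \frac{29}{9} \cdot 5 = \frac{145}{9}$)
$\left(73 + F{\left(2 \right)}\right)^{2} = \left(73 + \frac{145}{9}\right)^{2} = \left(\frac{802}{9}\right)^{2} = \frac{643204}{81}$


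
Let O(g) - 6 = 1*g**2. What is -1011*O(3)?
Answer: -15165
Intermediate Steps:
O(g) = 6 + g**2 (O(g) = 6 + 1*g**2 = 6 + g**2)
-1011*O(3) = -1011*(6 + 3**2) = -1011*(6 + 9) = -1011*15 = -15165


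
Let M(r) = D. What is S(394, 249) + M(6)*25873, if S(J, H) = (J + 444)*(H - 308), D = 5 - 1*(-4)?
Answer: 183415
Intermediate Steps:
D = 9 (D = 5 + 4 = 9)
S(J, H) = (-308 + H)*(444 + J) (S(J, H) = (444 + J)*(-308 + H) = (-308 + H)*(444 + J))
M(r) = 9
S(394, 249) + M(6)*25873 = (-136752 - 308*394 + 444*249 + 249*394) + 9*25873 = (-136752 - 121352 + 110556 + 98106) + 232857 = -49442 + 232857 = 183415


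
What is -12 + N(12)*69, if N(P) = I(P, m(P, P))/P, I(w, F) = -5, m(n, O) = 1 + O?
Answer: -163/4 ≈ -40.750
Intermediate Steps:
N(P) = -5/P
-12 + N(12)*69 = -12 - 5/12*69 = -12 - 115/4 = -163/4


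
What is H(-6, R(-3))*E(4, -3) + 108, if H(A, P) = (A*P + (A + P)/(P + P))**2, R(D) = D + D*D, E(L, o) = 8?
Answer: 10476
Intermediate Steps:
R(D) = D + D**2
H(A, P) = (A*P + (A + P)/(2*P))**2 (H(A, P) = (A*P + (A + P)/((2*P)))**2 = (A*P + (A + P)*(1/(2*P)))**2 = (A*P + (A + P)/(2*P))**2)
H(-6, R(-3))*E(4, -3) + 108 = ((-6 - 3*(1 - 3) + 2*(-6)*(-3*(1 - 3))**2)**2/(4*(-3*(1 - 3))**2))*8 + 108 = ((-6 - 3*(-2) + 2*(-6)*(-3*(-2))**2)**2/(4*(-3*(-2))**2))*8 + 108 = ((1/4)*(-6 + 6 + 2*(-6)*6**2)**2/6**2)*8 + 108 = ((1/4)*(1/36)*(-6 + 6 + 2*(-6)*36)**2)*8 + 108 = ((1/4)*(1/36)*(-6 + 6 - 432)**2)*8 + 108 = ((1/4)*(1/36)*(-432)**2)*8 + 108 = ((1/4)*(1/36)*186624)*8 + 108 = 1296*8 + 108 = 10368 + 108 = 10476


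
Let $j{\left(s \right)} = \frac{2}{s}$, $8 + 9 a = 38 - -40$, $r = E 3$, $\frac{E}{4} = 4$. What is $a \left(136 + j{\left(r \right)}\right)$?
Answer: $\frac{114275}{108} \approx 1058.1$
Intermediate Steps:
$E = 16$ ($E = 4 \cdot 4 = 16$)
$r = 48$ ($r = 16 \cdot 3 = 48$)
$a = \frac{70}{9}$ ($a = - \frac{8}{9} + \frac{38 - -40}{9} = - \frac{8}{9} + \frac{38 + 40}{9} = - \frac{8}{9} + \frac{1}{9} \cdot 78 = - \frac{8}{9} + \frac{26}{3} = \frac{70}{9} \approx 7.7778$)
$a \left(136 + j{\left(r \right)}\right) = \frac{70 \left(136 + \frac{2}{48}\right)}{9} = \frac{70 \left(136 + 2 \cdot \frac{1}{48}\right)}{9} = \frac{70 \left(136 + \frac{1}{24}\right)}{9} = \frac{70}{9} \cdot \frac{3265}{24} = \frac{114275}{108}$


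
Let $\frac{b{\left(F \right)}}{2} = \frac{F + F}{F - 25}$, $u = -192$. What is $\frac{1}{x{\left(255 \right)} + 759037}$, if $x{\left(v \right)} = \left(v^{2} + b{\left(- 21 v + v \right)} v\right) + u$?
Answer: $\frac{41}{33820286} \approx 1.2123 \cdot 10^{-6}$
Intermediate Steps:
$b{\left(F \right)} = \frac{4 F}{-25 + F}$ ($b{\left(F \right)} = 2 \frac{F + F}{F - 25} = 2 \frac{2 F}{-25 + F} = \frac{4 F}{-25 + F}$)
$x{\left(v \right)} = -192 + v^{2} - \frac{80 v^{2}}{-25 - 20 v}$ ($x{\left(v \right)} = \left(v^{2} + \frac{4 \left(- 21 v + v\right)}{-25 + \left(- 21 v + v\right)} v\right) - 192 = \left(v^{2} + \frac{4 \left(- 20 v\right)}{-25 - 20 v} v\right) - 192 = \left(v^{2} + - \frac{80 v}{-25 - 20 v} v\right) - 192 = \left(v^{2} - \frac{80 v^{2}}{-25 - 20 v}\right) - 192 = -192 + v^{2} - \frac{80 v^{2}}{-25 - 20 v}$)
$\frac{1}{x{\left(255 \right)} + 759037} = \frac{1}{\frac{16 \cdot 255^{2} + \left(-192 + 255^{2}\right) \left(5 + 4 \cdot 255\right)}{5 + 4 \cdot 255} + 759037} = \frac{1}{\frac{16 \cdot 65025 + \left(-192 + 65025\right) \left(5 + 1020\right)}{5 + 1020} + 759037} = \frac{1}{\frac{1040400 + 64833 \cdot 1025}{1025} + 759037} = \frac{1}{\frac{1040400 + 66453825}{1025} + 759037} = \frac{1}{\frac{1}{1025} \cdot 67494225 + 759037} = \frac{1}{\frac{2699769}{41} + 759037} = \frac{1}{\frac{33820286}{41}} = \frac{41}{33820286}$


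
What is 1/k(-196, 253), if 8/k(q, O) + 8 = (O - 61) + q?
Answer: -3/2 ≈ -1.5000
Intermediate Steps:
k(q, O) = 8/(-69 + O + q) (k(q, O) = 8/(-8 + ((O - 61) + q)) = 8/(-8 + ((-61 + O) + q)) = 8/(-8 + (-61 + O + q)) = 8/(-69 + O + q))
1/k(-196, 253) = 1/(8/(-69 + 253 - 196)) = 1/(8/(-12)) = 1/(8*(-1/12)) = 1/(-⅔) = -3/2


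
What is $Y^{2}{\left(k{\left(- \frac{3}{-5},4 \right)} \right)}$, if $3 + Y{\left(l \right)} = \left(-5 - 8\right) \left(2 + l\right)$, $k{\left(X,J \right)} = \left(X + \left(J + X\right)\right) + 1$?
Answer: $\frac{300304}{25} \approx 12012.0$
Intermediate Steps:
$k{\left(X,J \right)} = 1 + J + 2 X$ ($k{\left(X,J \right)} = \left(J + 2 X\right) + 1 = 1 + J + 2 X$)
$Y{\left(l \right)} = -29 - 13 l$ ($Y{\left(l \right)} = -3 + \left(-5 - 8\right) \left(2 + l\right) = -3 - 13 \left(2 + l\right) = -3 - \left(26 + 13 l\right) = -29 - 13 l$)
$Y^{2}{\left(k{\left(- \frac{3}{-5},4 \right)} \right)} = \left(-29 - 13 \left(1 + 4 + 2 \left(- \frac{3}{-5}\right)\right)\right)^{2} = \left(-29 - 13 \left(1 + 4 + 2 \left(\left(-3\right) \left(- \frac{1}{5}\right)\right)\right)\right)^{2} = \left(-29 - 13 \left(1 + 4 + 2 \cdot \frac{3}{5}\right)\right)^{2} = \left(-29 - 13 \left(1 + 4 + \frac{6}{5}\right)\right)^{2} = \left(-29 - \frac{403}{5}\right)^{2} = \left(- \frac{548}{5}\right)^{2} = \frac{300304}{25}$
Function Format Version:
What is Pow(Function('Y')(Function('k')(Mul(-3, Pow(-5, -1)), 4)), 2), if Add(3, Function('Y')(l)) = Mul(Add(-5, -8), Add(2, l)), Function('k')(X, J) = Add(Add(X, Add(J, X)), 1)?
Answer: Rational(300304, 25) ≈ 12012.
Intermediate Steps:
Function('k')(X, J) = Add(1, J, Mul(2, X)) (Function('k')(X, J) = Add(Add(J, Mul(2, X)), 1) = Add(1, J, Mul(2, X)))
Function('Y')(l) = Add(-29, Mul(-13, l)) (Function('Y')(l) = Add(-3, Mul(Add(-5, -8), Add(2, l))) = Add(-3, Mul(-13, Add(2, l))) = Add(-3, Add(-26, Mul(-13, l))) = Add(-29, Mul(-13, l)))
Pow(Function('Y')(Function('k')(Mul(-3, Pow(-5, -1)), 4)), 2) = Pow(Add(-29, Mul(-13, Add(1, 4, Mul(2, Mul(-3, Pow(-5, -1)))))), 2) = Pow(Add(-29, Mul(-13, Add(1, 4, Mul(2, Mul(-3, Rational(-1, 5)))))), 2) = Pow(Add(-29, Mul(-13, Add(1, 4, Mul(2, Rational(3, 5))))), 2) = Pow(Add(-29, Mul(-13, Add(1, 4, Rational(6, 5)))), 2) = Pow(Add(-29, Mul(-13, Rational(31, 5))), 2) = Pow(Add(-29, Rational(-403, 5)), 2) = Pow(Rational(-548, 5), 2) = Rational(300304, 25)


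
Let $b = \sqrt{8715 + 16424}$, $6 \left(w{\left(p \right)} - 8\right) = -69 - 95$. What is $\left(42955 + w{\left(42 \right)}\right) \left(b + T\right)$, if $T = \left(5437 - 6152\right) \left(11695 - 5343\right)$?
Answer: $- \frac{585000175760}{3} + \frac{128807 \sqrt{25139}}{3} \approx -1.9499 \cdot 10^{11}$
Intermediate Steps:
$w{\left(p \right)} = - \frac{58}{3}$ ($w{\left(p \right)} = 8 + \frac{-69 - 95}{6} = 8 + \frac{1}{6} \left(-164\right) = 8 - \frac{82}{3} = - \frac{58}{3}$)
$T = -4541680$ ($T = \left(-715\right) 6352 = -4541680$)
$b = \sqrt{25139} \approx 158.55$
$\left(42955 + w{\left(42 \right)}\right) \left(b + T\right) = \left(42955 - \frac{58}{3}\right) \left(\sqrt{25139} - 4541680\right) = \frac{128807 \left(-4541680 + \sqrt{25139}\right)}{3} = - \frac{585000175760}{3} + \frac{128807 \sqrt{25139}}{3}$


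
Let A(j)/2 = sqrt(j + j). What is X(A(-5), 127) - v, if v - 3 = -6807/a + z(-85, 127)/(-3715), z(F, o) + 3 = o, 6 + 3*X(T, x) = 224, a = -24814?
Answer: 19199824883/276552030 ≈ 69.426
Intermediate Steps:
A(j) = 2*sqrt(2)*sqrt(j) (A(j) = 2*sqrt(j + j) = 2*sqrt(2*j) = 2*(sqrt(2)*sqrt(j)) = 2*sqrt(2)*sqrt(j))
X(T, x) = 218/3 (X(T, x) = -2 + (1/3)*224 = -2 + 224/3 = 218/3)
z(F, o) = -3 + o
v = 298763099/92184010 (v = 3 + (-6807/(-24814) + (-3 + 127)/(-3715)) = 3 + (-6807*(-1/24814) + 124*(-1/3715)) = 3 + (6807/24814 - 124/3715) = 3 + 22211069/92184010 = 298763099/92184010 ≈ 3.2409)
X(A(-5), 127) - v = 218/3 - 1*298763099/92184010 = 218/3 - 298763099/92184010 = 19199824883/276552030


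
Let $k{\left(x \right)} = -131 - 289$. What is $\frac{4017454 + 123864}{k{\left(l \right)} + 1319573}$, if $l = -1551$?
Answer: $\frac{4141318}{1319153} \approx 3.1394$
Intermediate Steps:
$k{\left(x \right)} = -420$
$\frac{4017454 + 123864}{k{\left(l \right)} + 1319573} = \frac{4017454 + 123864}{-420 + 1319573} = \frac{4141318}{1319153}$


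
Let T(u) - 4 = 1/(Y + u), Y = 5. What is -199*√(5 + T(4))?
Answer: -199*√82/3 ≈ -600.67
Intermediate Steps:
T(u) = 4 + 1/(5 + u)
-199*√(5 + T(4)) = -199*√(5 + (21 + 4*4)/(5 + 4)) = -199*√(5 + (21 + 16)/9) = -199*√(5 + (⅑)*37) = -199*√(5 + 37/9) = -199*√82/3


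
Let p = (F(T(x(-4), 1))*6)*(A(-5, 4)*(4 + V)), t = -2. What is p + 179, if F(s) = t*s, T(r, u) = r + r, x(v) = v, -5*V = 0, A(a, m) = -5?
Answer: -1741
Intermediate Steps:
V = 0 (V = -⅕*0 = 0)
T(r, u) = 2*r
F(s) = -2*s
p = -1920 (p = (-4*(-4)*6)*(-5*(4 + 0)) = (-2*(-8)*6)*(-5*4) = (16*6)*(-20) = 96*(-20) = -1920)
p + 179 = -1920 + 179 = -1741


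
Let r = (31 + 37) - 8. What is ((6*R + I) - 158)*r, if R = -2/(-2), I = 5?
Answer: -8820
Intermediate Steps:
r = 60 (r = 68 - 8 = 60)
R = 1 (R = -2*(-1/2) = 1)
((6*R + I) - 158)*r = ((6*1 + 5) - 158)*60 = ((6 + 5) - 158)*60 = (11 - 158)*60 = -147*60 = -8820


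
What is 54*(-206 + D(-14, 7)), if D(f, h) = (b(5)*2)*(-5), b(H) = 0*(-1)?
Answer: -11124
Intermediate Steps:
b(H) = 0
D(f, h) = 0 (D(f, h) = (0*2)*(-5) = 0*(-5) = 0)
54*(-206 + D(-14, 7)) = 54*(-206 + 0) = 54*(-206) = -11124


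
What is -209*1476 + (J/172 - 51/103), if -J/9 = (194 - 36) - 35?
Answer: -5465225337/17716 ≈ -3.0849e+5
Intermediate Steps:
J = -1107 (J = -9*((194 - 36) - 35) = -9*(158 - 35) = -9*123 = -1107)
-209*1476 + (J/172 - 51/103) = -209*1476 + (-1107/172 - 51/103) = -308484 + (-1107*1/172 - 51*1/103) = -308484 + (-1107/172 - 51/103) = -308484 - 122793/17716 = -5465225337/17716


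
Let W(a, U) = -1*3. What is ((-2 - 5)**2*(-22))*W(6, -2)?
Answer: 3234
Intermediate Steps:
W(a, U) = -3
((-2 - 5)**2*(-22))*W(6, -2) = ((-2 - 5)**2*(-22))*(-3) = ((-7)**2*(-22))*(-3) = (49*(-22))*(-3) = -1078*(-3) = 3234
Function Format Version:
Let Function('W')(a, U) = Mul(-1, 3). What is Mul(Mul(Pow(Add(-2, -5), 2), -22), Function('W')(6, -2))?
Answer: 3234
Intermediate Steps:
Function('W')(a, U) = -3
Mul(Mul(Pow(Add(-2, -5), 2), -22), Function('W')(6, -2)) = Mul(Mul(Pow(Add(-2, -5), 2), -22), -3) = Mul(Mul(Pow(-7, 2), -22), -3) = Mul(Mul(49, -22), -3) = Mul(-1078, -3) = 3234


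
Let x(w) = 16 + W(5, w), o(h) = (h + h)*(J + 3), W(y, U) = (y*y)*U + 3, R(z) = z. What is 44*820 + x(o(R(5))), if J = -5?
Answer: 35599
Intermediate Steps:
W(y, U) = 3 + U*y² (W(y, U) = y²*U + 3 = U*y² + 3 = 3 + U*y²)
o(h) = -4*h (o(h) = (h + h)*(-5 + 3) = (2*h)*(-2) = -4*h)
x(w) = 19 + 25*w (x(w) = 16 + (3 + w*5²) = 16 + (3 + w*25) = 16 + (3 + 25*w) = 19 + 25*w)
44*820 + x(o(R(5))) = 44*820 + (19 + 25*(-4*5)) = 36080 + (19 + 25*(-20)) = 36080 + (19 - 500) = 36080 - 481 = 35599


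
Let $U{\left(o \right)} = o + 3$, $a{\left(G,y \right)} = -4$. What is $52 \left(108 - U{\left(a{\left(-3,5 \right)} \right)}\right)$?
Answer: $5668$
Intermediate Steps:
$U{\left(o \right)} = 3 + o$
$52 \left(108 - U{\left(a{\left(-3,5 \right)} \right)}\right) = 52 \left(108 - \left(3 - 4\right)\right) = 52 \left(108 - -1\right) = 52 \left(108 + 1\right) = 52 \cdot 109 = 5668$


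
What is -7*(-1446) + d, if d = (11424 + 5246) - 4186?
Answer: 22606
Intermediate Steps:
d = 12484 (d = 16670 - 4186 = 12484)
-7*(-1446) + d = -7*(-1446) + 12484 = 10122 + 12484 = 22606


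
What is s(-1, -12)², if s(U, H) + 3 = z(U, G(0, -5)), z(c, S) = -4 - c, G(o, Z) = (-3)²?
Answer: 36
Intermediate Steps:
G(o, Z) = 9
s(U, H) = -7 - U (s(U, H) = -3 + (-4 - U) = -7 - U)
s(-1, -12)² = (-7 - 1*(-1))² = (-7 + 1)² = (-6)² = 36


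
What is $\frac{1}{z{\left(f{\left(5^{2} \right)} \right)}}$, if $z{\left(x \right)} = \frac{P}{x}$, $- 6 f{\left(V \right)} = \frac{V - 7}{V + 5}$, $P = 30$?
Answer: $- \frac{1}{300} \approx -0.0033333$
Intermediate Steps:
$f{\left(V \right)} = - \frac{-7 + V}{6 \left(5 + V\right)}$ ($f{\left(V \right)} = - \frac{\left(V - 7\right) \frac{1}{V + 5}}{6} = - \frac{\left(-7 + V\right) \frac{1}{5 + V}}{6} = - \frac{\frac{1}{5 + V} \left(-7 + V\right)}{6} = - \frac{-7 + V}{6 \left(5 + V\right)}$)
$z{\left(x \right)} = \frac{30}{x}$
$\frac{1}{z{\left(f{\left(5^{2} \right)} \right)}} = \frac{1}{30 \frac{1}{\frac{1}{6} \frac{1}{5 + 5^{2}} \left(7 - 5^{2}\right)}} = \frac{1}{30 \frac{1}{\frac{1}{6} \frac{1}{5 + 25} \left(7 - 25\right)}} = \frac{1}{30 \frac{1}{\frac{1}{6} \cdot \frac{1}{30} \left(7 - 25\right)}} = \frac{1}{30 \frac{1}{\frac{1}{6} \cdot \frac{1}{30} \left(-18\right)}} = \frac{1}{30 \frac{1}{- \frac{1}{10}}} = \frac{1}{30 \left(-10\right)} = \frac{1}{-300} = - \frac{1}{300}$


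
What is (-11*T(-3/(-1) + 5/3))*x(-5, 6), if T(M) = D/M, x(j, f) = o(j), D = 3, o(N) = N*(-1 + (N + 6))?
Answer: 0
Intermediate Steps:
o(N) = N*(5 + N) (o(N) = N*(-1 + (6 + N)) = N*(5 + N))
x(j, f) = j*(5 + j)
T(M) = 3/M
(-11*T(-3/(-1) + 5/3))*x(-5, 6) = (-33/(-3/(-1) + 5/3))*(-5*(5 - 5)) = (-33/(-3*(-1) + 5*(1/3)))*(-5*0) = -33/(3 + 5/3)*0 = -33/14/3*0 = -33*3/14*0 = -11*9/14*0 = -99/14*0 = 0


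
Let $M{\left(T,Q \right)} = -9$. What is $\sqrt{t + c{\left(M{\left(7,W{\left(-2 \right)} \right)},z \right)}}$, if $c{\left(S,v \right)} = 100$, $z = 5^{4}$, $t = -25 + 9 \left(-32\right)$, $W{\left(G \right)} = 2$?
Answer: $i \sqrt{213} \approx 14.595 i$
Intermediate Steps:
$t = -313$ ($t = -25 - 288 = -313$)
$z = 625$
$\sqrt{t + c{\left(M{\left(7,W{\left(-2 \right)} \right)},z \right)}} = \sqrt{-313 + 100} = \sqrt{-213} = i \sqrt{213}$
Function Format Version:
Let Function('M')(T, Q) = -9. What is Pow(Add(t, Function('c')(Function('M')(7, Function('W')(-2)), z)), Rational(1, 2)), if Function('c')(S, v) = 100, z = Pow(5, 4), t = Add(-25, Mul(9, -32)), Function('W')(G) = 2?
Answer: Mul(I, Pow(213, Rational(1, 2))) ≈ Mul(14.595, I)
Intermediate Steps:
t = -313 (t = Add(-25, -288) = -313)
z = 625
Pow(Add(t, Function('c')(Function('M')(7, Function('W')(-2)), z)), Rational(1, 2)) = Pow(Add(-313, 100), Rational(1, 2)) = Pow(-213, Rational(1, 2)) = Mul(I, Pow(213, Rational(1, 2)))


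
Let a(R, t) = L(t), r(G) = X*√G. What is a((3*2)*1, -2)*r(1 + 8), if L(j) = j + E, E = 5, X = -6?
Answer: -54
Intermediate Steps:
r(G) = -6*√G
L(j) = 5 + j (L(j) = j + 5 = 5 + j)
a(R, t) = 5 + t
a((3*2)*1, -2)*r(1 + 8) = (5 - 2)*(-6*√(1 + 8)) = 3*(-6*√9) = 3*(-6*3) = 3*(-18) = -54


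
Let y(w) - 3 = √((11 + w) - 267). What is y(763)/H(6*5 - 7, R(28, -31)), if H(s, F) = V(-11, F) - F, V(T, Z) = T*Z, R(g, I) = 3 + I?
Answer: 1/112 + 13*√3/336 ≈ 0.075942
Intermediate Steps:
y(w) = 3 + √(-256 + w) (y(w) = 3 + √((11 + w) - 267) = 3 + √(-256 + w))
H(s, F) = -12*F (H(s, F) = -11*F - F = -12*F)
y(763)/H(6*5 - 7, R(28, -31)) = (3 + √(-256 + 763))/((-12*(3 - 31))) = (3 + √507)/((-12*(-28))) = (3 + 13*√3)/336 = (3 + 13*√3)*(1/336) = 1/112 + 13*√3/336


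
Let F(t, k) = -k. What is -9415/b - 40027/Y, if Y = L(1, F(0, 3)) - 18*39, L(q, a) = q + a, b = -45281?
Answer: 1819090747/31877824 ≈ 57.064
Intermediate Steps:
L(q, a) = a + q
Y = -704 (Y = (-1*3 + 1) - 18*39 = (-3 + 1) - 702 = -2 - 702 = -704)
-9415/b - 40027/Y = -9415/(-45281) - 40027/(-704) = -9415*(-1/45281) - 40027*(-1/704) = 9415/45281 + 40027/704 = 1819090747/31877824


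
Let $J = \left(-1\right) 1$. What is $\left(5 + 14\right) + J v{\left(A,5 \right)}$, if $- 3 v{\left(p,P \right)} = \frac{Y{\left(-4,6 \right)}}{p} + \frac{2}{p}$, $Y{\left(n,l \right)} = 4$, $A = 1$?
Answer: $21$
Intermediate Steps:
$J = -1$
$v{\left(p,P \right)} = - \frac{2}{p}$ ($v{\left(p,P \right)} = - \frac{\frac{4}{p} + \frac{2}{p}}{3} = - \frac{6 \frac{1}{p}}{3} = - \frac{2}{p}$)
$\left(5 + 14\right) + J v{\left(A,5 \right)} = \left(5 + 14\right) - - \frac{2}{1} = 19 - \left(-2\right) 1 = 19 - -2 = 19 + 2 = 21$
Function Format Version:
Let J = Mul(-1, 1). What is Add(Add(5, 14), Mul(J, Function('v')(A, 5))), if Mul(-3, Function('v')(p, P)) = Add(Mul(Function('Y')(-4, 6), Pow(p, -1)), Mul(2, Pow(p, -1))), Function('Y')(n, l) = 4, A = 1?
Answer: 21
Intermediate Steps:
J = -1
Function('v')(p, P) = Mul(-2, Pow(p, -1)) (Function('v')(p, P) = Mul(Rational(-1, 3), Add(Mul(4, Pow(p, -1)), Mul(2, Pow(p, -1)))) = Mul(Rational(-1, 3), Mul(6, Pow(p, -1))) = Mul(-2, Pow(p, -1)))
Add(Add(5, 14), Mul(J, Function('v')(A, 5))) = Add(Add(5, 14), Mul(-1, Mul(-2, Pow(1, -1)))) = Add(19, Mul(-1, Mul(-2, 1))) = Add(19, Mul(-1, -2)) = Add(19, 2) = 21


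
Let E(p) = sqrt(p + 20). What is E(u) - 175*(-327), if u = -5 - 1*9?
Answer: 57225 + sqrt(6) ≈ 57227.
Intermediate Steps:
u = -14 (u = -5 - 9 = -14)
E(p) = sqrt(20 + p)
E(u) - 175*(-327) = sqrt(20 - 14) - 175*(-327) = sqrt(6) + 57225 = 57225 + sqrt(6)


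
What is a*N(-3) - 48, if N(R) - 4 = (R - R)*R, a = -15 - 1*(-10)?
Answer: -68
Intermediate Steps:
a = -5 (a = -15 + 10 = -5)
N(R) = 4 (N(R) = 4 + (R - R)*R = 4 + 0*R = 4 + 0 = 4)
a*N(-3) - 48 = -5*4 - 48 = -20 - 48 = -68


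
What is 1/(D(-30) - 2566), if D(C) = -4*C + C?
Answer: -1/2476 ≈ -0.00040388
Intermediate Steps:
D(C) = -3*C
1/(D(-30) - 2566) = 1/(-3*(-30) - 2566) = 1/(90 - 2566) = 1/(-2476) = -1/2476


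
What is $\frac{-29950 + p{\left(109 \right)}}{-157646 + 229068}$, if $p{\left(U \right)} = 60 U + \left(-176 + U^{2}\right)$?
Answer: $- \frac{11705}{71422} \approx -0.16389$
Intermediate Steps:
$p{\left(U \right)} = -176 + U^{2} + 60 U$
$\frac{-29950 + p{\left(109 \right)}}{-157646 + 229068} = \frac{-29950 + \left(-176 + 109^{2} + 60 \cdot 109\right)}{-157646 + 229068} = \frac{-29950 + \left(-176 + 11881 + 6540\right)}{71422} = \left(-29950 + 18245\right) \frac{1}{71422} = \left(-11705\right) \frac{1}{71422} = - \frac{11705}{71422}$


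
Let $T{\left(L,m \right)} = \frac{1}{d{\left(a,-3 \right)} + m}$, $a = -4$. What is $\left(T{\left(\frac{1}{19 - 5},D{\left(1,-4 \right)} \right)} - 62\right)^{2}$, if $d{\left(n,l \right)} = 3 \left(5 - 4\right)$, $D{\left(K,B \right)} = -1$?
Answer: $\frac{15129}{4} \approx 3782.3$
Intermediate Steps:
$d{\left(n,l \right)} = 3$ ($d{\left(n,l \right)} = 3 \cdot 1 = 3$)
$T{\left(L,m \right)} = \frac{1}{3 + m}$
$\left(T{\left(\frac{1}{19 - 5},D{\left(1,-4 \right)} \right)} - 62\right)^{2} = \left(\frac{1}{3 - 1} - 62\right)^{2} = \left(\frac{1}{2} - 62\right)^{2} = \left(- \frac{123}{2}\right)^{2} = \frac{15129}{4}$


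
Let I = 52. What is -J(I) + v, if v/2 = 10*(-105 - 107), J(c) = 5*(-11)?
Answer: -4185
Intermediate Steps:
J(c) = -55
v = -4240 (v = 2*(10*(-105 - 107)) = 2*(10*(-212)) = 2*(-2120) = -4240)
-J(I) + v = -1*(-55) - 4240 = 55 - 4240 = -4185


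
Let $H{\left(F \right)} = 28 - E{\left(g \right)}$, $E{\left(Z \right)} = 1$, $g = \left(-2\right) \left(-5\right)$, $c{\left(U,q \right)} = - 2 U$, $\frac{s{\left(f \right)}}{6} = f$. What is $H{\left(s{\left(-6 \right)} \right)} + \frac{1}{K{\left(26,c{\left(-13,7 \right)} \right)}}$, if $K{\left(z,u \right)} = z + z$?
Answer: $\frac{1405}{52} \approx 27.019$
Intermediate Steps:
$s{\left(f \right)} = 6 f$
$g = 10$
$K{\left(z,u \right)} = 2 z$
$H{\left(F \right)} = 27$ ($H{\left(F \right)} = 28 - 1 = 27$)
$H{\left(s{\left(-6 \right)} \right)} + \frac{1}{K{\left(26,c{\left(-13,7 \right)} \right)}} = 27 + \frac{1}{2 \cdot 26} = 27 + \frac{1}{52} = \frac{1405}{52}$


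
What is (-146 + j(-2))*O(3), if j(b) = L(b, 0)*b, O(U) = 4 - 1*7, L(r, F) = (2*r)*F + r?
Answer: 426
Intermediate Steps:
L(r, F) = r + 2*F*r (L(r, F) = 2*F*r + r = r + 2*F*r)
O(U) = -3 (O(U) = 4 - 7 = -3)
j(b) = b**2 (j(b) = (b*(1 + 2*0))*b = (b*(1 + 0))*b = (b*1)*b = b*b = b**2)
(-146 + j(-2))*O(3) = (-146 + (-2)**2)*(-3) = (-146 + 4)*(-3) = -142*(-3) = 426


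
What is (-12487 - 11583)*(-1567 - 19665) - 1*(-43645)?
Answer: 511097885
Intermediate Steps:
(-12487 - 11583)*(-1567 - 19665) - 1*(-43645) = -24070*(-21232) + 43645 = 511054240 + 43645 = 511097885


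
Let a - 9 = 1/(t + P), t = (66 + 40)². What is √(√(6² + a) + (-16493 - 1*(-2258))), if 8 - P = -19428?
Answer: √(-2583310860 + 71*√293991333)/426 ≈ 119.28*I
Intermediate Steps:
P = 19436 (P = 8 - 1*(-19428) = 8 + 19428 = 19436)
t = 11236 (t = 106² = 11236)
a = 276049/30672 (a = 9 + 1/(11236 + 19436) = 9 + 1/30672 = 276049/30672 ≈ 9.0000)
√(√(6² + a) + (-16493 - 1*(-2258))) = √(√(6² + 276049/30672) + (-16493 - 1*(-2258))) = √(√(36 + 276049/30672) + (-16493 + 2258)) = √(√(1380241/30672) - 14235) = √(√293991333/2556 - 14235) = √(-14235 + √293991333/2556)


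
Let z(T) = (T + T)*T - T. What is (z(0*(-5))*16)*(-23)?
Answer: 0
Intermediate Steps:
z(T) = -T + 2*T² (z(T) = (2*T)*T - T = 2*T² - T = -T + 2*T²)
(z(0*(-5))*16)*(-23) = (((0*(-5))*(-1 + 2*(0*(-5))))*16)*(-23) = ((0*(-1 + 2*0))*16)*(-23) = ((0*(-1 + 0))*16)*(-23) = ((0*(-1))*16)*(-23) = (0*16)*(-23) = 0*(-23) = 0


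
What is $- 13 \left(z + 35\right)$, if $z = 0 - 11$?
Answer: $-312$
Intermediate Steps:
$z = -11$ ($z = 0 - 11 = -11$)
$- 13 \left(z + 35\right) = - 13 \left(-11 + 35\right) = \left(-13\right) 24 = -312$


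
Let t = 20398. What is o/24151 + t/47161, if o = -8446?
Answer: 94310292/1138985311 ≈ 0.082802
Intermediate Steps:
o/24151 + t/47161 = -8446/24151 + 20398/47161 = 94310292/1138985311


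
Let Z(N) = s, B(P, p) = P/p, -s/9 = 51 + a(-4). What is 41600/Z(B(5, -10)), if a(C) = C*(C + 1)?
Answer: -41600/567 ≈ -73.369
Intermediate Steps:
a(C) = C*(1 + C)
s = -567 (s = -9*(51 - 4*(1 - 4)) = -9*(51 - 4*(-3)) = -9*(51 + 12) = -9*63 = -567)
Z(N) = -567
41600/Z(B(5, -10)) = 41600/(-567) = 41600*(-1/567) = -41600/567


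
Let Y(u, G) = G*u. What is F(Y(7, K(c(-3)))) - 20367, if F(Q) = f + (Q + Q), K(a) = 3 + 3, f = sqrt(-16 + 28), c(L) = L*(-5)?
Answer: -20283 + 2*sqrt(3) ≈ -20280.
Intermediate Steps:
c(L) = -5*L
f = 2*sqrt(3) (f = sqrt(12) = 2*sqrt(3) ≈ 3.4641)
K(a) = 6
F(Q) = 2*Q + 2*sqrt(3) (F(Q) = 2*sqrt(3) + (Q + Q) = 2*sqrt(3) + 2*Q = 2*Q + 2*sqrt(3))
F(Y(7, K(c(-3)))) - 20367 = (2*(6*7) + 2*sqrt(3)) - 20367 = (2*42 + 2*sqrt(3)) - 20367 = (84 + 2*sqrt(3)) - 20367 = -20283 + 2*sqrt(3)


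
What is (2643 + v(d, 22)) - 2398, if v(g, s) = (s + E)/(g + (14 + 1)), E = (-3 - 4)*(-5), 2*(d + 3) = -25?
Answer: 131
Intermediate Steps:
d = -31/2 (d = -3 + (1/2)*(-25) = -3 - 25/2 = -31/2 ≈ -15.500)
E = 35 (E = -7*(-5) = 35)
v(g, s) = (35 + s)/(15 + g) (v(g, s) = (s + 35)/(g + (14 + 1)) = (35 + s)/(g + 15) = (35 + s)/(15 + g))
(2643 + v(d, 22)) - 2398 = (2643 + (35 + 22)/(15 - 31/2)) - 2398 = (2643 + 57/(-1/2)) - 2398 = (2643 - 2*57) - 2398 = (2643 - 114) - 2398 = 2529 - 2398 = 131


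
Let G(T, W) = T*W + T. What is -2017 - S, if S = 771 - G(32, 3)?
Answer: -2660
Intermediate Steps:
G(T, W) = T + T*W
S = 643 (S = 771 - 32*(1 + 3) = 771 - 32*4 = 771 - 1*128 = 771 - 128 = 643)
-2017 - S = -2017 - 1*643 = -2017 - 643 = -2660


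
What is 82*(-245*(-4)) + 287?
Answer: 80647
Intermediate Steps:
82*(-245*(-4)) + 287 = 82*980 + 287 = 80360 + 287 = 80647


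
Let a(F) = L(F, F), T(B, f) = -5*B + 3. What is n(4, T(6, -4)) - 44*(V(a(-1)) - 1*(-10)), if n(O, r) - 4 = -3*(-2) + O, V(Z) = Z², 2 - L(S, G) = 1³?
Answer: -470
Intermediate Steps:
T(B, f) = 3 - 5*B
L(S, G) = 1 (L(S, G) = 2 - 1*1³ = 2 - 1*1 = 2 - 1 = 1)
a(F) = 1
n(O, r) = 10 + O (n(O, r) = 4 + (-3*(-2) + O) = 4 + (6 + O) = 10 + O)
n(4, T(6, -4)) - 44*(V(a(-1)) - 1*(-10)) = (10 + 4) - 44*(1² - 1*(-10)) = 14 - 44*(1 + 10) = 14 - 44*11 = 14 - 484 = -470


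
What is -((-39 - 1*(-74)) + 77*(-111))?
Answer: 8512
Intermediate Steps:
-((-39 - 1*(-74)) + 77*(-111)) = -((-39 + 74) - 8547) = -(35 - 8547) = -1*(-8512) = 8512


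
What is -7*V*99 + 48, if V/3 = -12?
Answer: 24996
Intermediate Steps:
V = -36 (V = 3*(-12) = -36)
-7*V*99 + 48 = -7*(-36)*99 + 48 = 252*99 + 48 = 24948 + 48 = 24996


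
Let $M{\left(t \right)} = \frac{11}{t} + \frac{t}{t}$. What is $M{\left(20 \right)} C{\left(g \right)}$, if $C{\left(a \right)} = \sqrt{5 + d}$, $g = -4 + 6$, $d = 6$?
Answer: $\frac{31 \sqrt{11}}{20} \approx 5.1408$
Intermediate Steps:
$M{\left(t \right)} = 1 + \frac{11}{t}$ ($M{\left(t \right)} = \frac{11}{t} + 1 = 1 + \frac{11}{t}$)
$g = 2$
$C{\left(a \right)} = \sqrt{11}$ ($C{\left(a \right)} = \sqrt{5 + 6} = \sqrt{11}$)
$M{\left(20 \right)} C{\left(g \right)} = \frac{11 + 20}{20} \sqrt{11} = \frac{1}{20} \cdot 31 \sqrt{11} = \frac{31 \sqrt{11}}{20}$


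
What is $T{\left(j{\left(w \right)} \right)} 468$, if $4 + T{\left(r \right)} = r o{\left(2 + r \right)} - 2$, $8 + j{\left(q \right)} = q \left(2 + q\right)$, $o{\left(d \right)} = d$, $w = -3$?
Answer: $4212$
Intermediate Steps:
$j{\left(q \right)} = -8 + q \left(2 + q\right)$
$T{\left(r \right)} = -6 + r \left(2 + r\right)$ ($T{\left(r \right)} = -4 + \left(r \left(2 + r\right) - 2\right) = -4 + \left(-2 + r \left(2 + r\right)\right) = -6 + r \left(2 + r\right)$)
$T{\left(j{\left(w \right)} \right)} 468 = \left(-6 + \left(-8 + \left(-3\right)^{2} + 2 \left(-3\right)\right) \left(2 + \left(-8 + \left(-3\right)^{2} + 2 \left(-3\right)\right)\right)\right) 468 = \left(-6 + \left(-8 + 9 - 6\right) \left(2 - 5\right)\right) 468 = \left(-6 - 5 \left(2 - 5\right)\right) 468 = \left(-6 - -15\right) 468 = \left(-6 + 15\right) 468 = 9 \cdot 468 = 4212$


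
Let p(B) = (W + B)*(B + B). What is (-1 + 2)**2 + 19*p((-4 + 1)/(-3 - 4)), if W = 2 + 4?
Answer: 5179/49 ≈ 105.69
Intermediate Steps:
W = 6
p(B) = 2*B*(6 + B) (p(B) = (6 + B)*(B + B) = (6 + B)*(2*B) = 2*B*(6 + B))
(-1 + 2)**2 + 19*p((-4 + 1)/(-3 - 4)) = (-1 + 2)**2 + 19*(2*((-4 + 1)/(-3 - 4))*(6 + (-4 + 1)/(-3 - 4))) = 1**2 + 19*(2*(-3/(-7))*(6 - 3/(-7))) = 1 + 19*(2*(-3*(-1/7))*(6 - 3*(-1/7))) = 1 + 19*(2*(3/7)*(6 + 3/7)) = 1 + 19*(2*(3/7)*(45/7)) = 1 + 19*(270/49) = 1 + 5130/49 = 5179/49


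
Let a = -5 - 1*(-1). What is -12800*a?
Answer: 51200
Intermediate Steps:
a = -4 (a = -5 + 1 = -4)
-12800*a = -12800*(-4) = -1600*(-32) = 51200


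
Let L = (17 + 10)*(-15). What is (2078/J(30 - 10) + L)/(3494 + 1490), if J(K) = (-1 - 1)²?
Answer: 229/9968 ≈ 0.022974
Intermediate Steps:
L = -405 (L = 27*(-15) = -405)
J(K) = 4 (J(K) = (-2)² = 4)
(2078/J(30 - 10) + L)/(3494 + 1490) = (2078/4 - 405)/(3494 + 1490) = (2078*(¼) - 405)/4984 = (1039/2 - 405)*(1/4984) = (229/2)*(1/4984) = 229/9968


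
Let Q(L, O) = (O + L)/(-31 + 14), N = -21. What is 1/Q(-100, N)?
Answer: 17/121 ≈ 0.14050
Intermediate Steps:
Q(L, O) = -L/17 - O/17 (Q(L, O) = (L + O)/(-17) = (L + O)*(-1/17) = -L/17 - O/17)
1/Q(-100, N) = 1/(-1/17*(-100) - 1/17*(-21)) = 1/(100/17 + 21/17) = 1/(121/17) = 17/121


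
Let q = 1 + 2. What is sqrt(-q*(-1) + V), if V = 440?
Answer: sqrt(443) ≈ 21.048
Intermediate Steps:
q = 3
sqrt(-q*(-1) + V) = sqrt(-1*3*(-1) + 440) = sqrt(-3*(-1) + 440) = sqrt(3 + 440) = sqrt(443)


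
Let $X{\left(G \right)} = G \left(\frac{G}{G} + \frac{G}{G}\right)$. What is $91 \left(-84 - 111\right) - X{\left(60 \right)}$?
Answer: $-17865$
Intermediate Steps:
$X{\left(G \right)} = 2 G$ ($X{\left(G \right)} = G \left(1 + 1\right) = G 2 = 2 G$)
$91 \left(-84 - 111\right) - X{\left(60 \right)} = 91 \left(-84 - 111\right) - 2 \cdot 60 = 91 \left(-195\right) - 120 = -17745 - 120 = -17865$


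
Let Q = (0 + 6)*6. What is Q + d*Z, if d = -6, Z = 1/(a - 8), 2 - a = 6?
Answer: 73/2 ≈ 36.500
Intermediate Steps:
a = -4 (a = 2 - 1*6 = 2 - 6 = -4)
Z = -1/12 (Z = 1/(-4 - 8) = 1/(-12) = -1/12 ≈ -0.083333)
Q = 36 (Q = 6*6 = 36)
Q + d*Z = 36 - 6*(-1/12) = 36 + ½ = 73/2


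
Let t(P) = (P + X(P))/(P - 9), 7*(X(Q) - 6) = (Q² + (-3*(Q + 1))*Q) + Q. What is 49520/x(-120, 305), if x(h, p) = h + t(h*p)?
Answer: 2115023960/441425233 ≈ 4.7914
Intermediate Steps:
X(Q) = 6 + Q/7 + Q²/7 + Q*(-3 - 3*Q)/7 (X(Q) = 6 + ((Q² + (-3*(Q + 1))*Q) + Q)/7 = 6 + ((Q² + (-3*(1 + Q))*Q) + Q)/7 = 6 + ((Q² + (-3 - 3*Q)*Q) + Q)/7 = 6 + ((Q² + Q*(-3 - 3*Q)) + Q)/7 = 6 + (Q + Q² + Q*(-3 - 3*Q))/7 = 6 + (Q/7 + Q²/7 + Q*(-3 - 3*Q)/7) = 6 + Q/7 + Q²/7 + Q*(-3 - 3*Q)/7)
t(P) = (6 - 2*P²/7 + 5*P/7)/(-9 + P) (t(P) = (P + (6 - 2*P/7 - 2*P²/7))/(P - 9) = (6 - 2*P²/7 + 5*P/7)/(-9 + P))
x(h, p) = h + (42 - 2*h²*p² + 5*h*p)/(7*(-9 + h*p)) (x(h, p) = h + (42 - 2*h²*p² + 5*(h*p))/(7*(-9 + h*p)) = h + (42 - 2*h²*p² + 5*h*p)/(7*(-9 + h*p)))
49520/x(-120, 305) = 49520/(((42 - 2*(-120)²*305² + 5*(-120)*305 + 7*(-120)*(-9 - 120*305))/(7*(-9 - 120*305)))) = 49520/(((42 - 2*14400*93025 - 183000 + 7*(-120)*(-9 - 36600))/(7*(-9 - 36600)))) = 49520/(((⅐)*(42 - 2679120000 - 183000 + 7*(-120)*(-36609))/(-36609))) = 49520/(((⅐)*(-1/36609)*(42 - 2679120000 - 183000 + 30751560))) = 49520/(((⅐)*(-1/36609)*(-2648551398))) = 49520/(882850466/85421) = 49520*(85421/882850466) = 2115023960/441425233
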